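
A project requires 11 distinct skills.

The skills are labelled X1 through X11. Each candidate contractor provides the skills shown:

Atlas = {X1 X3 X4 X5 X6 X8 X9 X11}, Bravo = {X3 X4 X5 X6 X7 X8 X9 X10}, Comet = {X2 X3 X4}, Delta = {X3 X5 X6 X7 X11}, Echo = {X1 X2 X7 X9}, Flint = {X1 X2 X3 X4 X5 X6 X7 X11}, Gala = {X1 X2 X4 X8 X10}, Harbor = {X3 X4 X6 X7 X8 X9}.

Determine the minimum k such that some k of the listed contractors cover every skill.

2

Take {Bravo, Flint}. Their union is {X1, X2, X3, X4, X5, X6, X7, X8, X9, X10, X11}, which is all 11 skills.
No single contractor has all 11 skills (the largest, Atlas, has 8), so 2 is optimal.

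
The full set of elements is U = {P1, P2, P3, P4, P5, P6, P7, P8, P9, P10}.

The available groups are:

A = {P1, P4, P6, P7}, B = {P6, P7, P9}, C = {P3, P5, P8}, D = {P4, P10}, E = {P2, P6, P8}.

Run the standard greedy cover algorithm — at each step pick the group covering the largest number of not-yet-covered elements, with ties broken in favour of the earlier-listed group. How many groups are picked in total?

Greedy: pick A (covers 4 new) → pick C (covers 3 new) → pick B (covers 1 new) → pick D (covers 1 new) → pick E (covers 1 new). Total picks: 5.

5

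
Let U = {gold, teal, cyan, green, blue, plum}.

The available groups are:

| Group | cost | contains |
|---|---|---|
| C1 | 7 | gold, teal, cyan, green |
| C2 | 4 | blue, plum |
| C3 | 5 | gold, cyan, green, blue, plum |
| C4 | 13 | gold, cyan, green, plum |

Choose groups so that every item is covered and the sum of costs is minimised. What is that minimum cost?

11

C1, C2 together cover every item (C1 ∪ C2 = {gold, teal, cyan, green, blue, plum}); total cost 7 + 4 = 11.
The greedy pick C3, C1 costs 12; no covering selection beats 11.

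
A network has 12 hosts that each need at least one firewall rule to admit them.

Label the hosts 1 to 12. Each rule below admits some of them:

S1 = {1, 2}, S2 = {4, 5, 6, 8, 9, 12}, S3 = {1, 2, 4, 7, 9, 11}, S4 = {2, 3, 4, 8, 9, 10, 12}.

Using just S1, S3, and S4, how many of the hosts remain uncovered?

2

Union of S1, S3, S4 = {1, 2, 3, 4, 7, 8, 9, 10, 11, 12}.
Not covered: 5, 6 — 2 hosts.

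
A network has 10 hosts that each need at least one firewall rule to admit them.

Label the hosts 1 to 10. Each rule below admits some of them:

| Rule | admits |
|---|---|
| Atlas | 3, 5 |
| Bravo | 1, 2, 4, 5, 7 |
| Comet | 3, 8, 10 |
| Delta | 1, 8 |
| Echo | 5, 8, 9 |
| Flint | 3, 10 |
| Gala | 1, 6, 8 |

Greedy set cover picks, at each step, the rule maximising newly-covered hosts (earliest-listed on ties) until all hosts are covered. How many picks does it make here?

Greedy: pick Bravo (covers 5 new) → pick Comet (covers 3 new) → pick Echo (covers 1 new) → pick Gala (covers 1 new). Total picks: 4.

4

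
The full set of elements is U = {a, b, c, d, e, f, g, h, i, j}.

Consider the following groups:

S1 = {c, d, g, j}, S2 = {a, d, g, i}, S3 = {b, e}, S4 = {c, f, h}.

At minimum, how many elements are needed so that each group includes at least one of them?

T = {a, b, c} meets every group (each contains at least one member of T), and |T| = 3.
The groups S2, S3, S4 are pairwise disjoint, so any hitting set needs a separate element for each — at least 3. Hence 3 is optimal.

3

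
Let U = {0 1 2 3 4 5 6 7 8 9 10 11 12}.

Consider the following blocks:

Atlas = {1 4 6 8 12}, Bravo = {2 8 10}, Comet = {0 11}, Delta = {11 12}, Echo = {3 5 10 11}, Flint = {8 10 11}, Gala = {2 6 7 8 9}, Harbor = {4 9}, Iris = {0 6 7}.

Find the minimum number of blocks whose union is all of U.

4

Take {Atlas, Echo, Gala, Iris}. Their union is {0, 1, 2, 3, 4, 5, 6, 7, 8, 9, 10, 11, 12}, which is all 13 elements.
No 3 of the 9 blocks cover everything (all 84 combinations miss at least one element), so 4 is optimal.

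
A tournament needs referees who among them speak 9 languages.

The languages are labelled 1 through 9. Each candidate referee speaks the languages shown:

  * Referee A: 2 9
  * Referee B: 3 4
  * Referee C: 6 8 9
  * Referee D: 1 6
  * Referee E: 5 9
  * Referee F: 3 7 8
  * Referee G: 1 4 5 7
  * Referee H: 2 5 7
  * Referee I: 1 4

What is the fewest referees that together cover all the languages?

4

A and D and F and G together: A ∪ D ∪ F ∪ G = {1, 2, 3, 4, 5, 6, 7, 8, 9} — every language is covered.
No 3 of the 9 referees cover everything (all 84 combinations miss at least one language), so 4 is optimal.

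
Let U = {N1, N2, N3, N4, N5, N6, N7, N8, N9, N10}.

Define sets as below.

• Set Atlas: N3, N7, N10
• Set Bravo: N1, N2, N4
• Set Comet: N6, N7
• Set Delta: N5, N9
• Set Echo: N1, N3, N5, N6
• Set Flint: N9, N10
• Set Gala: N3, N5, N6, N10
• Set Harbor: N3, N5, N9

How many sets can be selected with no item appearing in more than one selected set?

3

Bravo, Comet, Harbor are pairwise disjoint (Bravo={N1,N2,N4}; Comet={N6,N7}; Harbor={N3,N5,N9}).
Every remaining set overlaps one of these, and no 4 of the listed sets are pairwise disjoint, so 3 is the maximum.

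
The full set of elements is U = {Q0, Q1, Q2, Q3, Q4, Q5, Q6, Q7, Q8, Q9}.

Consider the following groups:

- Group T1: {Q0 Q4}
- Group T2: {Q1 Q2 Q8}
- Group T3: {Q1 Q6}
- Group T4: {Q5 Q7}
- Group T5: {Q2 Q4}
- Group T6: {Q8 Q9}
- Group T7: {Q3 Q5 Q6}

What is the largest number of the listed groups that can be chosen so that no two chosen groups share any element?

4

T3, T4, T5, T6 are pairwise disjoint (T3={Q1,Q6}; T4={Q5,Q7}; T5={Q2,Q4}; T6={Q8,Q9}).
Every remaining group overlaps one of these, and no 5 of the listed groups are pairwise disjoint, so 4 is the maximum.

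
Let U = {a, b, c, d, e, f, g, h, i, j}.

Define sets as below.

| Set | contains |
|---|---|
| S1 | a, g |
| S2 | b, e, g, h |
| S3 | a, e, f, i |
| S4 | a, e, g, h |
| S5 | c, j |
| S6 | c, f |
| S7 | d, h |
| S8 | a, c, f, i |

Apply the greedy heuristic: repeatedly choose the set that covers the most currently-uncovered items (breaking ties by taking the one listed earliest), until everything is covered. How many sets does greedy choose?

Greedy: pick S2 (covers 4 new) → pick S8 (covers 4 new) → pick S5 (covers 1 new) → pick S7 (covers 1 new). Total picks: 4.

4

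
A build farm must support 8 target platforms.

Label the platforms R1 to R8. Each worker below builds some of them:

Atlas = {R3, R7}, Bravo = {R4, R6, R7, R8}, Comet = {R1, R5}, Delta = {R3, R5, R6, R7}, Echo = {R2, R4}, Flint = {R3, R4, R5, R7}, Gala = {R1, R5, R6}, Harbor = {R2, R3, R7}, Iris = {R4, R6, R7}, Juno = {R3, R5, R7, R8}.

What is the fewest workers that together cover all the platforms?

3

Take {Echo, Gala, Juno}. Their union is {R1, R2, R3, R4, R5, R6, R7, R8}, which is all 8 platforms.
No 2 of the 10 workers cover everything (all 45 combinations miss at least one platform), so 3 is optimal.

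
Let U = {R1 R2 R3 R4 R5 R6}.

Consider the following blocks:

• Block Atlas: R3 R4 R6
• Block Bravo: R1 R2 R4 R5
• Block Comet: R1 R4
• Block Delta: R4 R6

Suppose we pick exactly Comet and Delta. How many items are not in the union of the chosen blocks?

Union of Comet, Delta = {R1, R4, R6}.
Not covered: R2, R3, R5 — 3 items.

3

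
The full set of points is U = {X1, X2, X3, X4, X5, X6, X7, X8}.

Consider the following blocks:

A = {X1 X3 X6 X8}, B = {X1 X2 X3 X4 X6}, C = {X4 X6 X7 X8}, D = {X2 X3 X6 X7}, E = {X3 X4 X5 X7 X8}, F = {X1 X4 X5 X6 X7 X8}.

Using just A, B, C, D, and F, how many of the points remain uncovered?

0

Union of A, B, C, D, F = {X1, X2, X3, X4, X5, X6, X7, X8} — that's every point, so 0 are uncovered.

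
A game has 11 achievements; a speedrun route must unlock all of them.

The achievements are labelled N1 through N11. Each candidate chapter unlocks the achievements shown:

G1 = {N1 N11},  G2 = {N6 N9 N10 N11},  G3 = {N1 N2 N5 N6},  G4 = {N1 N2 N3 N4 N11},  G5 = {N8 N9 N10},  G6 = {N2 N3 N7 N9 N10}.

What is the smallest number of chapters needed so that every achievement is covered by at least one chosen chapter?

G3 and G4 and G5 and G6 together: G3 ∪ G4 ∪ G5 ∪ G6 = {N1, N2, N3, N4, N5, N6, N7, N8, N9, N10, N11} — every achievement is covered.
No 3 of the 6 chapters cover everything (all 20 combinations miss at least one achievement), so 4 is optimal.

4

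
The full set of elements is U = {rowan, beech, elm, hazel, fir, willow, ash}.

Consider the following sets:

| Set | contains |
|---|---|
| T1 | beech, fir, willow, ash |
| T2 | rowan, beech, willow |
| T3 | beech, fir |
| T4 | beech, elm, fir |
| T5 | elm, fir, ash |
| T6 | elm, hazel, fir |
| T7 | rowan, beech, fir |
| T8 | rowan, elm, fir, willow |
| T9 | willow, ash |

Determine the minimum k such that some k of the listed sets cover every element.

Take {T1, T6, T8}. Their union is {rowan, beech, elm, hazel, fir, willow, ash}, which is all 7 elements.
Only T6 contains hazel, so T6 is forced; the remaining 4 elements need at least 2 more sets (each remaining set adds at most 3) — so at least 3 sets are needed, and 3 is optimal.

3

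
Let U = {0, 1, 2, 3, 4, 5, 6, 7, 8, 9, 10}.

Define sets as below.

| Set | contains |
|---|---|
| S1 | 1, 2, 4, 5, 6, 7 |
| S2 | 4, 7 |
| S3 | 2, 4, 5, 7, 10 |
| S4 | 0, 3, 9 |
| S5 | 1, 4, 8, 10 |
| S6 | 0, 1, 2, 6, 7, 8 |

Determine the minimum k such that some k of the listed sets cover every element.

S1 and S4 and S5 together: S1 ∪ S4 ∪ S5 = {0, 1, 2, 3, 4, 5, 6, 7, 8, 9, 10} — every element is covered.
Only S4 contains 3, so S4 is forced; the remaining 8 elements need at least 2 more sets (each remaining set adds at most 6) — so at least 3 sets are needed, and 3 is optimal.

3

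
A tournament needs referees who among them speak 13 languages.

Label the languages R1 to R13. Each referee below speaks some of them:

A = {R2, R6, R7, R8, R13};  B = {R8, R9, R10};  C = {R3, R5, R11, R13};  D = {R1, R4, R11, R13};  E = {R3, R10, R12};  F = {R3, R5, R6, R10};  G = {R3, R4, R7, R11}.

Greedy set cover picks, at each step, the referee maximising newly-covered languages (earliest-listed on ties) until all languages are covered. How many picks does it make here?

5

Greedy: pick A (covers 5 new) → pick C (covers 3 new) → pick B (covers 2 new) → pick D (covers 2 new) → pick E (covers 1 new). Total picks: 5.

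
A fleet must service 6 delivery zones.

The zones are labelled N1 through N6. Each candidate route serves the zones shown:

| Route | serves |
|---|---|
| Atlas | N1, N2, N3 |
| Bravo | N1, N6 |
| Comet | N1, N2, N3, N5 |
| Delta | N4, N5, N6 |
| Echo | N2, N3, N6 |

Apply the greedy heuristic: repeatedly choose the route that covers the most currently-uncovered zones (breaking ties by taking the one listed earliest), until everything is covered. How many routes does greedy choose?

Greedy: pick Comet (covers 4 new) → pick Delta (covers 2 new). Total picks: 2.

2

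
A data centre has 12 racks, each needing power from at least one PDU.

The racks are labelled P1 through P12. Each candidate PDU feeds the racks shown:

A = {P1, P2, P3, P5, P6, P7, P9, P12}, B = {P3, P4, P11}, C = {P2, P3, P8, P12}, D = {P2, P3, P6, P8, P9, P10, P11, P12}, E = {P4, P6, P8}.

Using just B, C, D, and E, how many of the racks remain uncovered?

Union of B, C, D, E = {P2, P3, P4, P6, P8, P9, P10, P11, P12}.
Not covered: P1, P5, P7 — 3 racks.

3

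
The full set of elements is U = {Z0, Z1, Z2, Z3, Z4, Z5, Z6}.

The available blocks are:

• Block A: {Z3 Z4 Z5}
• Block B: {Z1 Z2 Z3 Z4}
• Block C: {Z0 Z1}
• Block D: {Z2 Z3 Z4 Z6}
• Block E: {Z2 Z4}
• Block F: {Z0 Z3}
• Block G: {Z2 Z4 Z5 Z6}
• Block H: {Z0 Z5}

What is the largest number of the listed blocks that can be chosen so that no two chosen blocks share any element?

E, H are pairwise disjoint (E={Z2,Z4}; H={Z0,Z5}).
Every remaining block overlaps one of these, and no 3 of the listed blocks are pairwise disjoint, so 2 is the maximum.

2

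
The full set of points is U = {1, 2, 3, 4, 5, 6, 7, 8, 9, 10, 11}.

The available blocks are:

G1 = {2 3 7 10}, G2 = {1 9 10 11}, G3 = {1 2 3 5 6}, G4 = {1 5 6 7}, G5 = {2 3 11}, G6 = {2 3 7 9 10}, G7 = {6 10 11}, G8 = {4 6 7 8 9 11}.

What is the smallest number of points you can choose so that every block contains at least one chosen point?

The 3 points {6, 10, 11} hit every block.
No choice of 2 points meets every block, so 3 is the minimum.

3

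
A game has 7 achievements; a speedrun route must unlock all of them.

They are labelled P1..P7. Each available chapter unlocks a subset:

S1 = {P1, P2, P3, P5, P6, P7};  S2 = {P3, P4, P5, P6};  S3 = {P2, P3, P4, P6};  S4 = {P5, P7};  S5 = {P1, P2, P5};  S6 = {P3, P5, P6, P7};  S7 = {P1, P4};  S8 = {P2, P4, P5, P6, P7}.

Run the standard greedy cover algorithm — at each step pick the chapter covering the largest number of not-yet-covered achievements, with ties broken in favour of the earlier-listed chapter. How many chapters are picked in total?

Greedy: pick S1 (covers 6 new) → pick S2 (covers 1 new). Total picks: 2.

2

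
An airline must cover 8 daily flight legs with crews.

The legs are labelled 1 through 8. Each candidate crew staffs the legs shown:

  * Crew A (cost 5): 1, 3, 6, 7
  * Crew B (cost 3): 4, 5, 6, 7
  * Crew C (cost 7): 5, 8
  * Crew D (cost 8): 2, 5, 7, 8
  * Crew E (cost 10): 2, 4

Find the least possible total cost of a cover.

A, B, D together cover every leg (A ∪ B ∪ D = {1, 2, 3, 4, 5, 6, 7, 8}); total cost 5 + 3 + 8 = 16.
No covering selection has total cost below 16.

16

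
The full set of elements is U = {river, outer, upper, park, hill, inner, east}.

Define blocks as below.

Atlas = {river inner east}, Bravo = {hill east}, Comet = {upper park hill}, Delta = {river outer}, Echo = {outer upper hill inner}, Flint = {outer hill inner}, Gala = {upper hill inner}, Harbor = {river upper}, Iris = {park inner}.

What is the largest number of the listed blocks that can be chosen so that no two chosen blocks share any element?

Bravo, Delta, Iris are pairwise disjoint (Bravo={hill,east}; Delta={river,outer}; Iris={park,inner}).
Every remaining block overlaps one of these, and no 4 of the listed blocks are pairwise disjoint, so 3 is the maximum.

3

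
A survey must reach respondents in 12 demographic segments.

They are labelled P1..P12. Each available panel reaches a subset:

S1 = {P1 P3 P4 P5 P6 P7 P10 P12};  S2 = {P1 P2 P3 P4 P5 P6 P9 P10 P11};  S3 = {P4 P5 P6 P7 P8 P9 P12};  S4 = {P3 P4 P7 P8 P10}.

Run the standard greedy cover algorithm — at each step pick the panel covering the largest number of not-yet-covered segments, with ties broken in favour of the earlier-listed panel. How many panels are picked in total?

2

Greedy: pick S2 (covers 9 new) → pick S3 (covers 3 new). Total picks: 2.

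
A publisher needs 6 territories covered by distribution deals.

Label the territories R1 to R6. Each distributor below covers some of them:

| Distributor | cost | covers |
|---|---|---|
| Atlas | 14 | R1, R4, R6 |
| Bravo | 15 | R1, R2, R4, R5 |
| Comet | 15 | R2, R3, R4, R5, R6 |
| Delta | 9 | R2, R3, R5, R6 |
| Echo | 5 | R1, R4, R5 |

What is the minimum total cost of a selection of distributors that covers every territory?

Delta, Echo together cover every territory (Delta ∪ Echo = {R1, R2, R3, R4, R5, R6}); total cost 9 + 5 = 14.
No covering selection has total cost below 14.

14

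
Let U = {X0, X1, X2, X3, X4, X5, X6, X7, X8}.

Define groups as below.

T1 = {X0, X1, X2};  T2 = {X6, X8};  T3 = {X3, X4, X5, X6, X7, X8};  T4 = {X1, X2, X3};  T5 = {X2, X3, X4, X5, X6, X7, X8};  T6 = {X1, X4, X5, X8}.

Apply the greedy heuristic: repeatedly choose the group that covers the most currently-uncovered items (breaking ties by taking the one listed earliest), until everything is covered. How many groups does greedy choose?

2

Greedy: pick T5 (covers 7 new) → pick T1 (covers 2 new). Total picks: 2.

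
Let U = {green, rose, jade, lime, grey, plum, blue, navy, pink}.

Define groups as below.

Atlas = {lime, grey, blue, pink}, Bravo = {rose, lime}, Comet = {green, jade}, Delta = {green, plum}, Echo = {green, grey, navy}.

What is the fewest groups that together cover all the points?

Take {Atlas, Bravo, Comet, Delta, Echo}. Their union is {green, rose, jade, lime, grey, plum, blue, navy, pink}, which is all 9 points.
No 4 of the 5 groups cover everything (all 5 combinations miss at least one point), so 5 is optimal.

5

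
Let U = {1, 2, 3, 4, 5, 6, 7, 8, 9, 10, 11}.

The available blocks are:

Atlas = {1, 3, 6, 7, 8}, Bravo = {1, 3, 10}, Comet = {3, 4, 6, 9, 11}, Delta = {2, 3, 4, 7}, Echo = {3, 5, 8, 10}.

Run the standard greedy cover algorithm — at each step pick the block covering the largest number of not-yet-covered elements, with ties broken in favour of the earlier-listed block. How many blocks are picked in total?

4

Greedy: pick Atlas (covers 5 new) → pick Comet (covers 3 new) → pick Echo (covers 2 new) → pick Delta (covers 1 new). Total picks: 4.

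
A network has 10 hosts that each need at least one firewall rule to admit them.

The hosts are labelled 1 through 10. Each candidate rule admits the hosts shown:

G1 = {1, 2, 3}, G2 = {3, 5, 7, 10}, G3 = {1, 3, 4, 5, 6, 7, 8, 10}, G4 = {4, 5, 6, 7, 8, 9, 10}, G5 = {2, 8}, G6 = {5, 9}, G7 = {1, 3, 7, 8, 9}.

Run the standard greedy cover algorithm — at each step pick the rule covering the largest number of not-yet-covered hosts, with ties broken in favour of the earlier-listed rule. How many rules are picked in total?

Greedy: pick G3 (covers 8 new) → pick G1 (covers 1 new) → pick G4 (covers 1 new). Total picks: 3.
(The true minimum cover uses only 2 rules, so greedy is not optimal here.)

3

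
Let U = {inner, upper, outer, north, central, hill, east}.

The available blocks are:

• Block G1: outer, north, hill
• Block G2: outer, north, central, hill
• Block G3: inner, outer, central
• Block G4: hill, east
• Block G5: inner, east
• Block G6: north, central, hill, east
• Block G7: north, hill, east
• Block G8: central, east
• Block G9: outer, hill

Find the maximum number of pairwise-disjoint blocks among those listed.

2

G8, G9 are pairwise disjoint (G8={central,east}; G9={outer,hill}).
Every remaining block overlaps one of these, and no 3 of the listed blocks are pairwise disjoint, so 2 is the maximum.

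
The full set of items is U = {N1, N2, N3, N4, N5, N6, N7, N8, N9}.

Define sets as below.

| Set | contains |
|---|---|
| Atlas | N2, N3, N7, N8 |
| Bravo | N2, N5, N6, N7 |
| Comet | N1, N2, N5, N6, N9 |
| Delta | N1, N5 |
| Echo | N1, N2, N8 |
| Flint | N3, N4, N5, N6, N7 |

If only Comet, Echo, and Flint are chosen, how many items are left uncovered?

0

Union of Comet, Echo, Flint = {N1, N2, N3, N4, N5, N6, N7, N8, N9} — that's every item, so 0 are uncovered.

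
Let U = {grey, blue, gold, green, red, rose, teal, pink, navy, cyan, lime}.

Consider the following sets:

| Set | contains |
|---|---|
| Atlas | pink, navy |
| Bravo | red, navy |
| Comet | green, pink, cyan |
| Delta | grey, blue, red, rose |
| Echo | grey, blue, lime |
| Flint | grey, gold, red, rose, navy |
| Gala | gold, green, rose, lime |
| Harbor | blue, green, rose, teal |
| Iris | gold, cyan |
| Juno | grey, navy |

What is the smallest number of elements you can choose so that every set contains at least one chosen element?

4

Take H = {grey, gold, green, navy}. Each listed set contains at least one of these, so H is a hitting set of size 4.
No choice of 3 elements meets every set, so 4 is the minimum.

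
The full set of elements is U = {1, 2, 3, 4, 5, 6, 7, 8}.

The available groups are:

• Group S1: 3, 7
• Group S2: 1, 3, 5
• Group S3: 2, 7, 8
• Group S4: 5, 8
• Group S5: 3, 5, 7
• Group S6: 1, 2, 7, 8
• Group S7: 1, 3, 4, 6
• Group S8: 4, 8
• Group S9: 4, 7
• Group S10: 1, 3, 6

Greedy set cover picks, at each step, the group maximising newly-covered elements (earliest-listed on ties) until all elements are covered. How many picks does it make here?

3

Greedy: pick S6 (covers 4 new) → pick S7 (covers 3 new) → pick S2 (covers 1 new). Total picks: 3.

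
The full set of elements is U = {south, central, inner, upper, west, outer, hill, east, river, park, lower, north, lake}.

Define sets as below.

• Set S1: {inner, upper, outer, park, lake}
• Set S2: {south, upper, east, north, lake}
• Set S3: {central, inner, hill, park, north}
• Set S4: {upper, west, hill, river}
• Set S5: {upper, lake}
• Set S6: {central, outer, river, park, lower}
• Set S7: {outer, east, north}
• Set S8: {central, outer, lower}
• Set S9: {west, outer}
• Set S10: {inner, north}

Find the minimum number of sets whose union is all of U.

4

Take {S2, S4, S6, S10}. Their union is {south, central, inner, upper, west, outer, hill, east, river, park, lower, north, lake}, which is all 13 elements.
No 3 of the 10 sets cover everything (all 120 combinations miss at least one element), so 4 is optimal.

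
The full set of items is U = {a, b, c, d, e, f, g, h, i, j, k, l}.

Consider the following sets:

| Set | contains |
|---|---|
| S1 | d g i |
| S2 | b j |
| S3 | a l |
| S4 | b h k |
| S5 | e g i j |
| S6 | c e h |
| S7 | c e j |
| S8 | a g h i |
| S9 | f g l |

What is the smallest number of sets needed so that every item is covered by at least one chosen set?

5

S1, S3, S4, S7, and S9 cover everything between them: the union {a, b, c, d, e, f, g, h, i, j, k, l} is all of U.
No 4 of the 9 sets cover everything (all 126 combinations miss at least one item), so 5 is optimal.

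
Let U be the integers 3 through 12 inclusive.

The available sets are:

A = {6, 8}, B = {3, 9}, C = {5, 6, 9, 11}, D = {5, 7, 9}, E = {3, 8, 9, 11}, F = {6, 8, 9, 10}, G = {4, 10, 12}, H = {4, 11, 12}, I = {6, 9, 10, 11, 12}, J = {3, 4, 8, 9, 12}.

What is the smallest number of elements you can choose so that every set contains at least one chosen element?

T = {6, 9, 12} meets every set (each contains at least one member of T), and |T| = 3.
The sets A, B, G are pairwise disjoint, so any hitting set needs a separate element for each — at least 3. Hence 3 is optimal.

3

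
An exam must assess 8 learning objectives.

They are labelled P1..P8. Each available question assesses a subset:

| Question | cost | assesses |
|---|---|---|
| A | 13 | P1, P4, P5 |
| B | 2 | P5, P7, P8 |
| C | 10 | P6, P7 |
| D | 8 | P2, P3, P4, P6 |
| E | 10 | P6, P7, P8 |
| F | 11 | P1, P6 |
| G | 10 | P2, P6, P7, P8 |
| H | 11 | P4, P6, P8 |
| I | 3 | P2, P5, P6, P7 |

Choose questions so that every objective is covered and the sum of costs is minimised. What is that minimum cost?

21

B, D, F together cover every objective (B ∪ D ∪ F = {P1, P2, P3, P4, P5, P6, P7, P8}); total cost 2 + 8 + 11 = 21.
The greedy pick B, I, D, F costs 24; no covering selection beats 21.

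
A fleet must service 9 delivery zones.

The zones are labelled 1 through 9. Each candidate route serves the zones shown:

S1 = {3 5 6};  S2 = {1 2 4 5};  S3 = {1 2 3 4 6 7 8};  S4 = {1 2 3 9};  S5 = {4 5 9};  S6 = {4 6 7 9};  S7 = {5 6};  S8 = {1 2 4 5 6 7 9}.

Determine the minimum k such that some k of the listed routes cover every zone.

S3 and S5 together: S3 ∪ S5 = {1, 2, 3, 4, 5, 6, 7, 8, 9} — every zone is covered.
No single route has all 9 zones (the largest, S3, has 7), so 2 is optimal.

2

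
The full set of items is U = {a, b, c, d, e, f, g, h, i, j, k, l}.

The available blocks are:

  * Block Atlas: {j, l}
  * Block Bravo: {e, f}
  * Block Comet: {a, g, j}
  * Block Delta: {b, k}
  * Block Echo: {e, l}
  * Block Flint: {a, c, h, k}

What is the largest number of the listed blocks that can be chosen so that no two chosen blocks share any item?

Comet, Delta, Echo are pairwise disjoint (Comet={a,g,j}; Delta={b,k}; Echo={e,l}).
Every remaining block overlaps one of these, and no 4 of the listed blocks are pairwise disjoint, so 3 is the maximum.

3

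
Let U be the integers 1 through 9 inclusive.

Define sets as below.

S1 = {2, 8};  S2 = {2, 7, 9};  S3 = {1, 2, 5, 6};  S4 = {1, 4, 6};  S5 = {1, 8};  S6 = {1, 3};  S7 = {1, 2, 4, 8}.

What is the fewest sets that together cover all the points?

S2 and S3 and S6 and S7 together: S2 ∪ S3 ∪ S6 ∪ S7 = {1, 2, 3, 4, 5, 6, 7, 8, 9} — every point is covered.
Only S6 contains 3, so S6 is forced; the remaining 7 points need at least 3 more sets (each remaining set adds at most 3) — so at least 4 sets are needed, and 4 is optimal.

4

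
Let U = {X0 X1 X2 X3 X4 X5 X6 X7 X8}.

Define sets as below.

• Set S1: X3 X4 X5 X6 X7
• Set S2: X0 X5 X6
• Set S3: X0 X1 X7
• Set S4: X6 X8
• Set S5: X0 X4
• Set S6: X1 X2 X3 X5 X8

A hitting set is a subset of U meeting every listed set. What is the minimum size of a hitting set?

3

H = {X0, X3, X6} meets every set (each contains at least one member of H), and |H| = 3.
No choice of 2 elements meets every set, so 3 is the minimum.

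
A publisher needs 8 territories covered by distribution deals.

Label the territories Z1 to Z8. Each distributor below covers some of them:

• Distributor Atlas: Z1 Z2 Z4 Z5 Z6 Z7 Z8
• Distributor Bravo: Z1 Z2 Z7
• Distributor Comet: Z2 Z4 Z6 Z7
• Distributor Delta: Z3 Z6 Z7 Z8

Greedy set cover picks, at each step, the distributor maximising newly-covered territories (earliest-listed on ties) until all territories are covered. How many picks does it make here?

Greedy: pick Atlas (covers 7 new) → pick Delta (covers 1 new). Total picks: 2.

2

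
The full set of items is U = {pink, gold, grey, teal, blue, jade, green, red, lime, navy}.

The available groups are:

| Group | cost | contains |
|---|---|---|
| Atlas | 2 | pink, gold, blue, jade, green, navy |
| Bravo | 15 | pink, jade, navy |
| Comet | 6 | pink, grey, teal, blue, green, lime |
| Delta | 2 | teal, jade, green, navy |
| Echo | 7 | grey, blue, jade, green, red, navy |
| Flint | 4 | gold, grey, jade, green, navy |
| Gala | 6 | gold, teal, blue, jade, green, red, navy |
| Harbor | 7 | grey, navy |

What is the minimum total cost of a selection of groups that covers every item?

Comet, Gala together cover every item (Comet ∪ Gala = {pink, gold, grey, teal, blue, jade, green, red, lime, navy}); total cost 6 + 6 = 12.
The greedy pick Atlas, Comet, Gala costs 14; no covering selection beats 12.

12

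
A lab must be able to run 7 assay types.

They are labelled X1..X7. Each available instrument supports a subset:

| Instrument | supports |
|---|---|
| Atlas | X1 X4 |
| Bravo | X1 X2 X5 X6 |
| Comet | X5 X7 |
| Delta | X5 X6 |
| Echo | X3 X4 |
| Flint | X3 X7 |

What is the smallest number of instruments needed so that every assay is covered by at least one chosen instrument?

Bravo and Echo and Flint together: Bravo ∪ Echo ∪ Flint = {X1, X2, X3, X4, X5, X6, X7} — every assay is covered.
Only Bravo contains X2, so Bravo is forced; the remaining 3 assays need at least 2 more instruments (each remaining instrument adds at most 2) — so at least 3 instruments are needed, and 3 is optimal.

3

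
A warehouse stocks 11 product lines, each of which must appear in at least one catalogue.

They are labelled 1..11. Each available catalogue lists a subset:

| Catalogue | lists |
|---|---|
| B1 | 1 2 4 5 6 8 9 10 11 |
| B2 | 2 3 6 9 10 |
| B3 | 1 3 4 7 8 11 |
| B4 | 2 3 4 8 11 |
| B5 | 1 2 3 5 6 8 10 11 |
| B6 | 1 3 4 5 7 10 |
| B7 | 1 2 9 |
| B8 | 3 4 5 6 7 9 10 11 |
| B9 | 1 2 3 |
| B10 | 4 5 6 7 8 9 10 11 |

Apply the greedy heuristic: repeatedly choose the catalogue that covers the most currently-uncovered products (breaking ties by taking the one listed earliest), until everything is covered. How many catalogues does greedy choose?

Greedy: pick B1 (covers 9 new) → pick B3 (covers 2 new). Total picks: 2.

2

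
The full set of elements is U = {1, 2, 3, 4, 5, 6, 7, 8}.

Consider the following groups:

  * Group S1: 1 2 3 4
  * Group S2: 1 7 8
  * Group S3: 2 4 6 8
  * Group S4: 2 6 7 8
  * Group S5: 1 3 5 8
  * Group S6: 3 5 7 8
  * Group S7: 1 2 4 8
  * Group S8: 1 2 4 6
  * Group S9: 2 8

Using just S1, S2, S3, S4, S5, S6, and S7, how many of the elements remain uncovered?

0

Union of S1, S2, S3, S4, S5, S6, S7 = {1, 2, 3, 4, 5, 6, 7, 8} — that's every element, so 0 are uncovered.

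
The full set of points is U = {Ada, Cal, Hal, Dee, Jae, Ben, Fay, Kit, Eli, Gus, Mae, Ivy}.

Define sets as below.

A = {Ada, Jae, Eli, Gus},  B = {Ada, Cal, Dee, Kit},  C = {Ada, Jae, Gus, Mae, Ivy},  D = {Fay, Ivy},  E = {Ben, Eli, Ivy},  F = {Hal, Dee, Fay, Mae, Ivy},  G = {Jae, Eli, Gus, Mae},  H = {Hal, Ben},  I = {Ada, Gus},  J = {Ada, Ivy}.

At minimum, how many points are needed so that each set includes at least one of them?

4

T = {Ada, Hal, Jae, Ivy} meets every set (each contains at least one member of T), and |T| = 4.
The sets B, D, G, H are pairwise disjoint, so any hitting set needs a separate point for each — at least 4. Hence 4 is optimal.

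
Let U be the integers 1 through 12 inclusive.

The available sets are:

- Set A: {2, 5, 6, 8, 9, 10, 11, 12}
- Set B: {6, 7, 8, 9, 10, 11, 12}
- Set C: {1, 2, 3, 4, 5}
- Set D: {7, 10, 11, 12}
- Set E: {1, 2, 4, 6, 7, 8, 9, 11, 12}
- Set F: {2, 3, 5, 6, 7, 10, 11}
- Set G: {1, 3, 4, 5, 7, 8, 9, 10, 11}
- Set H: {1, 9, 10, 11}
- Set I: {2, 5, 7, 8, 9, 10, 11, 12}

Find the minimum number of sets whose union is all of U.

B and C cover everything between them: the union {1, 2, 3, 4, 5, 6, 7, 8, 9, 10, 11, 12} is all of U.
No single set has all 12 points (the largest, E, has 9), so 2 is optimal.

2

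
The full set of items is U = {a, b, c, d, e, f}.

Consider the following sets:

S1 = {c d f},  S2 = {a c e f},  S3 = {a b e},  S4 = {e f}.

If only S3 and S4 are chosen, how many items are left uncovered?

2

Union of S3, S4 = {a, b, e, f}.
Not covered: c, d — 2 items.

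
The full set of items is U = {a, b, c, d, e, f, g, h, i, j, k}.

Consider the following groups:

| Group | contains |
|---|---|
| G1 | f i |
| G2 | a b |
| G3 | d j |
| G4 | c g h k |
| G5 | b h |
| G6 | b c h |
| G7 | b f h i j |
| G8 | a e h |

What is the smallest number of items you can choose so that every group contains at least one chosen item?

4

Take T = {b, d, h, i}. Each listed group contains at least one of these, so T is a hitting set of size 4.
The groups G1, G2, G3, G4 are pairwise disjoint, so any hitting set needs a separate item for each — at least 4. Hence 4 is optimal.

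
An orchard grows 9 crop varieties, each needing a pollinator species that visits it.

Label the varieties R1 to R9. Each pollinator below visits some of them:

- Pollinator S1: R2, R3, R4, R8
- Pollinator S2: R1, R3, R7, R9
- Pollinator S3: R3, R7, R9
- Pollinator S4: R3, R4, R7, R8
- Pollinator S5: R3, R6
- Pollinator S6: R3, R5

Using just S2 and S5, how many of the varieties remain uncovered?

4

Union of S2, S5 = {R1, R3, R6, R7, R9}.
Not covered: R2, R4, R5, R8 — 4 varieties.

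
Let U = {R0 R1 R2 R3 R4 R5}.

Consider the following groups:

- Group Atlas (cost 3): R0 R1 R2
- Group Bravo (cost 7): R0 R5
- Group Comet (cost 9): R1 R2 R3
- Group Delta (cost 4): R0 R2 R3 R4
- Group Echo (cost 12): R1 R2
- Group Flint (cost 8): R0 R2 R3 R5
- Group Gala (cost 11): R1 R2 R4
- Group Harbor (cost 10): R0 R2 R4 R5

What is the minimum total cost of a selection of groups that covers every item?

14

Atlas, Bravo, Delta together cover every item (Atlas ∪ Bravo ∪ Delta = {R0, R1, R2, R3, R4, R5}); total cost 3 + 7 + 4 = 14.
No covering selection has total cost below 14.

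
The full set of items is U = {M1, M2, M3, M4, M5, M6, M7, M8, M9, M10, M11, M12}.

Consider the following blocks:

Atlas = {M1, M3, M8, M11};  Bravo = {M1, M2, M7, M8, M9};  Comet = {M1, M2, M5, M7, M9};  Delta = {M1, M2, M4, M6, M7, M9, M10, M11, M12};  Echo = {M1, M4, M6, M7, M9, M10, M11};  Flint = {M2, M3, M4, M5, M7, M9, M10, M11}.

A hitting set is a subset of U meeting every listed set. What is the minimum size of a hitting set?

2

Take H = {M1, M9}. Each listed block contains at least one of these, so H is a hitting set of size 2.
No single item lies in every block, so at least 2 are needed and 2 is optimal.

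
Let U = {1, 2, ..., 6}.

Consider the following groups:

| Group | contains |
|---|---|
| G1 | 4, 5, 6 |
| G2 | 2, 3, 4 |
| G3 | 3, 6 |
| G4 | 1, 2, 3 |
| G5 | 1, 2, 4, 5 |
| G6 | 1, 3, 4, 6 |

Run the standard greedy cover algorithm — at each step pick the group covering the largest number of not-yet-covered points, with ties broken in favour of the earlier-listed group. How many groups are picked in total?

Greedy: pick G5 (covers 4 new) → pick G3 (covers 2 new). Total picks: 2.

2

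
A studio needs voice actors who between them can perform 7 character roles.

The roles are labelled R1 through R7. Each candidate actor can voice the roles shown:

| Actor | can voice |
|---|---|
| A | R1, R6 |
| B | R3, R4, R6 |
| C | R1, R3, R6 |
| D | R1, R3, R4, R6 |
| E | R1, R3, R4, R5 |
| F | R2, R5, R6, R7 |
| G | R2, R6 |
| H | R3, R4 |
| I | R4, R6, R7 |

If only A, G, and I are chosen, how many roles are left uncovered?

2

Union of A, G, I = {R1, R2, R4, R6, R7}.
Not covered: R3, R5 — 2 roles.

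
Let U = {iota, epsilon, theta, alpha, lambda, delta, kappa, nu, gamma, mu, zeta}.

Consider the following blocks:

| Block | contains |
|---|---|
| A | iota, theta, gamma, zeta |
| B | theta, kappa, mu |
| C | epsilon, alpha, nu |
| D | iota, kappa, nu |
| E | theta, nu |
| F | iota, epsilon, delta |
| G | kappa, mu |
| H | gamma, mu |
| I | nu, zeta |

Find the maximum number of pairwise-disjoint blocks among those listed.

E, F, G are pairwise disjoint (E={theta,nu}; F={iota,epsilon,delta}; G={kappa,mu}).
Every remaining block overlaps one of these, and no 4 of the listed blocks are pairwise disjoint, so 3 is the maximum.

3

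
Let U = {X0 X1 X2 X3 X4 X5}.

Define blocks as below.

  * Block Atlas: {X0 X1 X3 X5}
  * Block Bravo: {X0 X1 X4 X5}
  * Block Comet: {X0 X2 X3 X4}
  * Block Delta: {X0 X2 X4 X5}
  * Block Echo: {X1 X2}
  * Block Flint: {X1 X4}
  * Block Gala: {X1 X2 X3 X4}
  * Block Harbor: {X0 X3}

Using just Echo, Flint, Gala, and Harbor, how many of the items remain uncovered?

Union of Echo, Flint, Gala, Harbor = {X0, X1, X2, X3, X4}.
Not covered: X5 — 1 item.

1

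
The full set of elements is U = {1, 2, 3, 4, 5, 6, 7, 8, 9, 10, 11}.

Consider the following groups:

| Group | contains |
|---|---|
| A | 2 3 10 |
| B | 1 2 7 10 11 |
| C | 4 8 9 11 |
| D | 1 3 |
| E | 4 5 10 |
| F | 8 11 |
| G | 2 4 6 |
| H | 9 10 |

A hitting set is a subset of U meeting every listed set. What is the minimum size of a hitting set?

4

The 4 elements {1, 6, 10, 11} hit every group.
The groups D, F, G, H are pairwise disjoint, so any hitting set needs a separate element for each — at least 4. Hence 4 is optimal.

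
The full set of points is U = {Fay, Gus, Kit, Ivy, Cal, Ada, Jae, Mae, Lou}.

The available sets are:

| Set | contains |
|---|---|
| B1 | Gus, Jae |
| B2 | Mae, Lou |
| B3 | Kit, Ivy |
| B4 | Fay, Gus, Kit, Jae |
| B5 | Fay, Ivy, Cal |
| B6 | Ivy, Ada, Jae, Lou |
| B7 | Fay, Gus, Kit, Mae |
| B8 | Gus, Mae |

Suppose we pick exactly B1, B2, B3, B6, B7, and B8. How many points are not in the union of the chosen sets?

1

Union of B1, B2, B3, B6, B7, B8 = {Fay, Gus, Kit, Ivy, Ada, Jae, Mae, Lou}.
Not covered: Cal — 1 point.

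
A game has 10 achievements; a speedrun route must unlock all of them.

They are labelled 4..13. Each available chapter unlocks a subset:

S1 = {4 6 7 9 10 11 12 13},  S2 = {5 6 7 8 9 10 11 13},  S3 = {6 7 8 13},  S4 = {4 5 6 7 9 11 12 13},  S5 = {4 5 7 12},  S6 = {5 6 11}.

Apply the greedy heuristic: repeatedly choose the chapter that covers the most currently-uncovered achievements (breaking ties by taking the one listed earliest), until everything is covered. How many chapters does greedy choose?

Greedy: pick S1 (covers 8 new) → pick S2 (covers 2 new). Total picks: 2.

2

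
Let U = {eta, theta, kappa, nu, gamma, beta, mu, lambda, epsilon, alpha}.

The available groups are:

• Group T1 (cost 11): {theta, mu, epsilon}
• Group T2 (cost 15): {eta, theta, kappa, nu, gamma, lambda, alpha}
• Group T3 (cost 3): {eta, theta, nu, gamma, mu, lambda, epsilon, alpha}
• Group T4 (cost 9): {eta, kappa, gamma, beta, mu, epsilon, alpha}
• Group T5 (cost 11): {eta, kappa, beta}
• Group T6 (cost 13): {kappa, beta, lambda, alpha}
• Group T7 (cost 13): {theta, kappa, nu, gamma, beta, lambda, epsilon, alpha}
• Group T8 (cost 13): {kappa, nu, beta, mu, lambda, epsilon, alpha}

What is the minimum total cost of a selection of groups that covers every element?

T3, T4 together cover every element (T3 ∪ T4 = {eta, theta, kappa, nu, gamma, beta, mu, lambda, epsilon, alpha}); total cost 3 + 9 = 12.
No covering selection has total cost below 12.

12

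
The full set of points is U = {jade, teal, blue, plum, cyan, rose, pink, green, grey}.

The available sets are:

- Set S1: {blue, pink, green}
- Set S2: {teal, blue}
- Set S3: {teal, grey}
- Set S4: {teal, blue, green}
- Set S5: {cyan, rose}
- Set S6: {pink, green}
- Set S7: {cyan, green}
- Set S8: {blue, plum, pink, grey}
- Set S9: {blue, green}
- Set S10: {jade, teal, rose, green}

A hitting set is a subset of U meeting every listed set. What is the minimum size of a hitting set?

4

Take H = {teal, blue, rose, green}. Each listed set contains at least one of these, so H is a hitting set of size 4.
No choice of 3 points meets every set, so 4 is the minimum.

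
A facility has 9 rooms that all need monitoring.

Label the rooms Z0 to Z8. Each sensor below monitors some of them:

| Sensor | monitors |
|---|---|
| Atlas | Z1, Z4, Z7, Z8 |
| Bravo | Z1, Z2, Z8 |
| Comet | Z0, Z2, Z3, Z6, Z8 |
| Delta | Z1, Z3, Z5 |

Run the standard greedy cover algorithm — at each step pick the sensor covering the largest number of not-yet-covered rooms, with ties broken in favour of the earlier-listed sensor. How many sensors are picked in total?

3

Greedy: pick Comet (covers 5 new) → pick Atlas (covers 3 new) → pick Delta (covers 1 new). Total picks: 3.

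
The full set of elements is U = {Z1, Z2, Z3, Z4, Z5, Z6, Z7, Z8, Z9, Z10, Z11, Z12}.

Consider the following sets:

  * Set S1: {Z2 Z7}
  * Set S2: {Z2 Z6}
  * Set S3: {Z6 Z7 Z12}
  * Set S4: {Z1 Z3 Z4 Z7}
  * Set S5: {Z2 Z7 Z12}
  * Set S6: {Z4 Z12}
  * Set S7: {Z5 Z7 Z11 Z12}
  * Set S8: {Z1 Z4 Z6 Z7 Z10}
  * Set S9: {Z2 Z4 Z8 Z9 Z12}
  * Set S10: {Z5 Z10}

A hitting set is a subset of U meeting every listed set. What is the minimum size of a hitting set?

The 4 elements {Z6, Z7, Z10, Z12} hit every set.
No choice of 3 elements meets every set, so 4 is the minimum.

4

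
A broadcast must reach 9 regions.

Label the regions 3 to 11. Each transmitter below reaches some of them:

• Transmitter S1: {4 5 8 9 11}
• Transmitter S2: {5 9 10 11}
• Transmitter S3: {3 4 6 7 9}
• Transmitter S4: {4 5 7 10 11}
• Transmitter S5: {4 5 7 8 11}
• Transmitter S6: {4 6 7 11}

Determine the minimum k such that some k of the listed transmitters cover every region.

Take {S1, S2, S3}. Their union is {3, 4, 5, 6, 7, 8, 9, 10, 11}, which is all 9 regions.
Only S3 contains 3, so S3 is forced; the remaining 4 regions need at least 2 more transmitters (each remaining transmitter adds at most 3) — so at least 3 transmitters are needed, and 3 is optimal.

3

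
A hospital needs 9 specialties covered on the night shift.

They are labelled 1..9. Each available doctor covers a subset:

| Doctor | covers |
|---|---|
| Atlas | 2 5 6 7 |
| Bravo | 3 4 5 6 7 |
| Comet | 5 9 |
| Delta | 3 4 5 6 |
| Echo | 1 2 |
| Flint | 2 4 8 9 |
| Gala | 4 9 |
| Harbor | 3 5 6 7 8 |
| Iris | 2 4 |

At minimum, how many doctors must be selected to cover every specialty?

Take {Bravo, Echo, Flint}. Their union is {1, 2, 3, 4, 5, 6, 7, 8, 9}, which is all 9 specialties.
Only Echo contains 1, so Echo is forced; the remaining 7 specialties need at least 2 more doctors (each remaining doctor adds at most 5) — so at least 3 doctors are needed, and 3 is optimal.

3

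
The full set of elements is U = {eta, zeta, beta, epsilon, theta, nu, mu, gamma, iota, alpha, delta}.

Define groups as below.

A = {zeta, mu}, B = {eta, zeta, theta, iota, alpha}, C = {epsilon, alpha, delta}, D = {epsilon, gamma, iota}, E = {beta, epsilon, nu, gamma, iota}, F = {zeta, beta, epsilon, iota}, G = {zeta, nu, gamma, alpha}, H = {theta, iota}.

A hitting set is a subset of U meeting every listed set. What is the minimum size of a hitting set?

3

T = {mu, iota, alpha} meets every group (each contains at least one member of T), and |T| = 3.
The groups A, C, H are pairwise disjoint, so any hitting set needs a separate element for each — at least 3. Hence 3 is optimal.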